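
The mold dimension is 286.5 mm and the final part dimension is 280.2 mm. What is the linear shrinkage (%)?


Shrinkage = (mold - part) / mold * 100
= (286.5 - 280.2) / 286.5 * 100
= 6.3 / 286.5 * 100
= 2.2%

2.2%


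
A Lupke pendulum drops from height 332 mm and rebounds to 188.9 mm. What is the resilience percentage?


Resilience = h_rebound / h_drop * 100
= 188.9 / 332 * 100
= 56.9%

56.9%


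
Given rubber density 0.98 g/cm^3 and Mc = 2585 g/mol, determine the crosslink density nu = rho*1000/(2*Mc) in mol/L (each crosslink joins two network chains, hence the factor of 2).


nu = rho * 1000 / (2 * Mc)
nu = 0.98 * 1000 / (2 * 2585)
nu = 980.0 / 5170
nu = 0.1896 mol/L

0.1896 mol/L


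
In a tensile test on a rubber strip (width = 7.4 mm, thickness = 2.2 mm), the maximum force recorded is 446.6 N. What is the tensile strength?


Area = width * thickness = 7.4 * 2.2 = 16.28 mm^2
TS = force / area = 446.6 / 16.28 = 27.43 MPa

27.43 MPa


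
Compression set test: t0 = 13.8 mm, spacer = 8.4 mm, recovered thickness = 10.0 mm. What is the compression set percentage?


CS = (t0 - recovered) / (t0 - ts) * 100
= (13.8 - 10.0) / (13.8 - 8.4) * 100
= 3.8 / 5.4 * 100
= 70.4%

70.4%


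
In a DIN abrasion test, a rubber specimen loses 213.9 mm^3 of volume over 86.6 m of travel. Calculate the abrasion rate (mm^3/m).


Rate = volume_loss / distance
= 213.9 / 86.6
= 2.47 mm^3/m

2.47 mm^3/m


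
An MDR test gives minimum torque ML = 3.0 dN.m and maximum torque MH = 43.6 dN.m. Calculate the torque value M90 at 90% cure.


M90 = ML + 0.9 * (MH - ML)
M90 = 3.0 + 0.9 * (43.6 - 3.0)
M90 = 3.0 + 0.9 * 40.6
M90 = 39.54 dN.m

39.54 dN.m


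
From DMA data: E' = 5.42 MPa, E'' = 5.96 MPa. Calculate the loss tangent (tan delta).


tan delta = E'' / E'
= 5.96 / 5.42
= 1.0996

tan delta = 1.0996


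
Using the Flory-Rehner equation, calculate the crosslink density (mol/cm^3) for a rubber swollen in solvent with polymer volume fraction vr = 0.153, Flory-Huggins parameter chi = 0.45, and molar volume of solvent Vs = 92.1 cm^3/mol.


ln(1 - vr) = ln(1 - 0.153) = -0.1661
Numerator = -((-0.1661) + 0.153 + 0.45 * 0.153^2) = 0.0025
Denominator = 92.1 * (0.153^(1/3) - 0.153/2) = 42.2139
nu = 0.0025 / 42.2139 = 5.9709e-05 mol/cm^3

5.9709e-05 mol/cm^3


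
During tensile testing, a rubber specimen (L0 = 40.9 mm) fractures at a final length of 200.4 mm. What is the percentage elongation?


Elongation = (Lf - L0) / L0 * 100
= (200.4 - 40.9) / 40.9 * 100
= 159.5 / 40.9 * 100
= 390.0%

390.0%


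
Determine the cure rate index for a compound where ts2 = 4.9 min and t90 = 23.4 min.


CRI = 100 / (t90 - ts2)
= 100 / (23.4 - 4.9)
= 100 / 18.5
= 5.41 min^-1

5.41 min^-1


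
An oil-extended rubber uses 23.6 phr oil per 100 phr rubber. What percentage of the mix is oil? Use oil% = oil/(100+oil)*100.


Oil % = oil / (100 + oil) * 100
= 23.6 / (100 + 23.6) * 100
= 23.6 / 123.6 * 100
= 19.09%

19.09%


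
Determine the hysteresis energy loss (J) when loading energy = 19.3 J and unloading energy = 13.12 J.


Hysteresis loss = loading - unloading
= 19.3 - 13.12
= 6.18 J

6.18 J


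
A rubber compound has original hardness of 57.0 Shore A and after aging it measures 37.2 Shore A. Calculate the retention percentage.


Retention = aged / original * 100
= 37.2 / 57.0 * 100
= 65.3%

65.3%


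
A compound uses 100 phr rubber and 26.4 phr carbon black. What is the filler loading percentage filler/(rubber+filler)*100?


Filler % = filler / (rubber + filler) * 100
= 26.4 / (100 + 26.4) * 100
= 26.4 / 126.4 * 100
= 20.89%

20.89%


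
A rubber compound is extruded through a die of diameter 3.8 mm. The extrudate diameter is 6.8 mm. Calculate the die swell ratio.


Die swell ratio = D_extrudate / D_die
= 6.8 / 3.8
= 1.789

Die swell = 1.789


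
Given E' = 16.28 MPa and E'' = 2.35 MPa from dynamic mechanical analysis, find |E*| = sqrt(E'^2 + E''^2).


|E*| = sqrt(E'^2 + E''^2)
= sqrt(16.28^2 + 2.35^2)
= sqrt(265.0384 + 5.5225)
= 16.449 MPa

16.449 MPa


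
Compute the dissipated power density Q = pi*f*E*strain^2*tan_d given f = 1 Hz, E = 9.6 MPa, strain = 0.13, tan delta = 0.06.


Q = pi * f * E * strain^2 * tan_d
= pi * 1 * 9.6 * 0.13^2 * 0.06
= pi * 1 * 9.6 * 0.0169 * 0.06
= 0.0306

Q = 0.0306


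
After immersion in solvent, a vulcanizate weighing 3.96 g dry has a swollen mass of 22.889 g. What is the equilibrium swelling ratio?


Q = W_swollen / W_dry
Q = 22.889 / 3.96
Q = 5.78

Q = 5.78


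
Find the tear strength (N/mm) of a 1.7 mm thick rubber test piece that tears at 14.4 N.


Tear strength = force / thickness
= 14.4 / 1.7
= 8.47 N/mm

8.47 N/mm


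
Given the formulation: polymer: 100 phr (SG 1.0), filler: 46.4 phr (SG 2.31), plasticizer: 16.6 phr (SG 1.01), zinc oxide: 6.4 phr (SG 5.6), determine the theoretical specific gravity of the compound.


Sum of weights = 169.4
Volume contributions:
  polymer: 100/1.0 = 100.0000
  filler: 46.4/2.31 = 20.0866
  plasticizer: 16.6/1.01 = 16.4356
  zinc oxide: 6.4/5.6 = 1.1429
Sum of volumes = 137.6651
SG = 169.4 / 137.6651 = 1.231

SG = 1.231


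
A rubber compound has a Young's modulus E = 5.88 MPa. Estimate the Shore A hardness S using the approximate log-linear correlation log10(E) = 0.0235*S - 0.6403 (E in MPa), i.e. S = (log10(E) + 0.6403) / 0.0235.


log10(E) = 0.0235*S - 0.6403  =>  S = (log10(E) + 0.6403) / 0.0235
log10(5.88) = 0.769377
S = (0.769377 + 0.6403) / 0.0235 = 1.409677 / 0.0235
S = 60.0

Shore A = 60.0


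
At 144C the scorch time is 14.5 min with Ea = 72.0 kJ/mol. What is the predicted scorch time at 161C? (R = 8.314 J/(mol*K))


Convert temperatures: T1 = 144 + 273.15 = 417.15 K, T2 = 161 + 273.15 = 434.15 K
ts2_new = 14.5 * exp(72000 / 8.314 * (1/434.15 - 1/417.15))
1/T2 - 1/T1 = -9.3868e-05
ts2_new = 6.43 min

6.43 min


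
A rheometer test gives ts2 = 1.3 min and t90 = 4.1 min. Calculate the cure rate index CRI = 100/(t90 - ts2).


CRI = 100 / (t90 - ts2)
= 100 / (4.1 - 1.3)
= 100 / 2.8
= 35.71 min^-1

35.71 min^-1


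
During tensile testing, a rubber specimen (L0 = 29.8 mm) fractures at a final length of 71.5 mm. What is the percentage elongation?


Elongation = (Lf - L0) / L0 * 100
= (71.5 - 29.8) / 29.8 * 100
= 41.7 / 29.8 * 100
= 139.9%

139.9%


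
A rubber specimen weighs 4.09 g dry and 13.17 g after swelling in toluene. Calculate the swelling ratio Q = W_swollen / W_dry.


Q = W_swollen / W_dry
Q = 13.17 / 4.09
Q = 3.22

Q = 3.22


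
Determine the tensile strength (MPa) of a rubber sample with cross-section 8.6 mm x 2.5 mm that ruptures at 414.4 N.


Area = width * thickness = 8.6 * 2.5 = 21.5 mm^2
TS = force / area = 414.4 / 21.5 = 19.27 MPa

19.27 MPa


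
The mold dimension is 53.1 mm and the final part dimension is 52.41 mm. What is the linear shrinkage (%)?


Shrinkage = (mold - part) / mold * 100
= (53.1 - 52.41) / 53.1 * 100
= 0.69 / 53.1 * 100
= 1.3%

1.3%


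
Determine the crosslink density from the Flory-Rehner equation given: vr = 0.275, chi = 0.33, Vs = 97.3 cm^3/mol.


ln(1 - vr) = ln(1 - 0.275) = -0.3216
Numerator = -((-0.3216) + 0.275 + 0.33 * 0.275^2) = 0.0216
Denominator = 97.3 * (0.275^(1/3) - 0.275/2) = 49.8950
nu = 0.0216 / 49.8950 = 4.3346e-04 mol/cm^3

4.3346e-04 mol/cm^3


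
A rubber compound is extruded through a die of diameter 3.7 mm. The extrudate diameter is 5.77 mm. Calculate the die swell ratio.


Die swell ratio = D_extrudate / D_die
= 5.77 / 3.7
= 1.559

Die swell = 1.559


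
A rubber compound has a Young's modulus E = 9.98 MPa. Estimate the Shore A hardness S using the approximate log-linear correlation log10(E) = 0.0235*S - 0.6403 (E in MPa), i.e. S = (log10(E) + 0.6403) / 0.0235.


log10(E) = 0.0235*S - 0.6403  =>  S = (log10(E) + 0.6403) / 0.0235
log10(9.98) = 0.999131
S = (0.999131 + 0.6403) / 0.0235 = 1.639431 / 0.0235
S = 69.8

Shore A = 69.8


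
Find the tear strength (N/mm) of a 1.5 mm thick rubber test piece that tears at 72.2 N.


Tear strength = force / thickness
= 72.2 / 1.5
= 48.13 N/mm

48.13 N/mm


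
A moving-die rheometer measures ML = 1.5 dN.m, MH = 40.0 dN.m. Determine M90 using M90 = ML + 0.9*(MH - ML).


M90 = ML + 0.9 * (MH - ML)
M90 = 1.5 + 0.9 * (40.0 - 1.5)
M90 = 1.5 + 0.9 * 38.5
M90 = 36.15 dN.m

36.15 dN.m


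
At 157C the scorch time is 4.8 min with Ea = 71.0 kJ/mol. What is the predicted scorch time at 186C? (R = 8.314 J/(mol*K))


Convert temperatures: T1 = 157 + 273.15 = 430.15 K, T2 = 186 + 273.15 = 459.15 K
ts2_new = 4.8 * exp(71000 / 8.314 * (1/459.15 - 1/430.15))
1/T2 - 1/T1 = -1.4683e-04
ts2_new = 1.37 min

1.37 min


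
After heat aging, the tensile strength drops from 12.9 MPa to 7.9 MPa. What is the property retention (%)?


Retention = aged / original * 100
= 7.9 / 12.9 * 100
= 61.2%

61.2%


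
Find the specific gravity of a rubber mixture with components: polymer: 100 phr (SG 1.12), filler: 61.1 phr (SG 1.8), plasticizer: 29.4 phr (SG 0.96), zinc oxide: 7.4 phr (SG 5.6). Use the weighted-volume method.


Sum of weights = 197.9
Volume contributions:
  polymer: 100/1.12 = 89.2857
  filler: 61.1/1.8 = 33.9444
  plasticizer: 29.4/0.96 = 30.6250
  zinc oxide: 7.4/5.6 = 1.3214
Sum of volumes = 155.1766
SG = 197.9 / 155.1766 = 1.275

SG = 1.275


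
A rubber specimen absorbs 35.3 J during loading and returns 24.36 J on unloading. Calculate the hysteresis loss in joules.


Hysteresis loss = loading - unloading
= 35.3 - 24.36
= 10.94 J

10.94 J


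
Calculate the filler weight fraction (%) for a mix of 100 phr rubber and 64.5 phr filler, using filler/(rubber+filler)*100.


Filler % = filler / (rubber + filler) * 100
= 64.5 / (100 + 64.5) * 100
= 64.5 / 164.5 * 100
= 39.21%

39.21%


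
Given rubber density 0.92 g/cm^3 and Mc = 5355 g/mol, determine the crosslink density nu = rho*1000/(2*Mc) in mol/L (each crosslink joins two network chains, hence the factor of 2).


nu = rho * 1000 / (2 * Mc)
nu = 0.92 * 1000 / (2 * 5355)
nu = 920.0 / 10710
nu = 0.0859 mol/L

0.0859 mol/L


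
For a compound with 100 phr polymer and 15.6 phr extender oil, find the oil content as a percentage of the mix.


Oil % = oil / (100 + oil) * 100
= 15.6 / (100 + 15.6) * 100
= 15.6 / 115.6 * 100
= 13.49%

13.49%


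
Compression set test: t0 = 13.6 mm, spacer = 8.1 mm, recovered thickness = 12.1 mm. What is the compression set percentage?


CS = (t0 - recovered) / (t0 - ts) * 100
= (13.6 - 12.1) / (13.6 - 8.1) * 100
= 1.5 / 5.5 * 100
= 27.3%

27.3%


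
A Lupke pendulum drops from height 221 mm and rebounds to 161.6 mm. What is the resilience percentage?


Resilience = h_rebound / h_drop * 100
= 161.6 / 221 * 100
= 73.1%

73.1%


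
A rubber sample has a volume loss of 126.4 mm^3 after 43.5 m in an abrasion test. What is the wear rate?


Rate = volume_loss / distance
= 126.4 / 43.5
= 2.906 mm^3/m

2.906 mm^3/m


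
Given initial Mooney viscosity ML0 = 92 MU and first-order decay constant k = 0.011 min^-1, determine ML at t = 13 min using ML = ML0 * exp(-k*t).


ML = ML0 * exp(-k * t)
ML = 92 * exp(-0.011 * 13)
ML = 92 * 0.8668
ML = 79.74 MU

79.74 MU


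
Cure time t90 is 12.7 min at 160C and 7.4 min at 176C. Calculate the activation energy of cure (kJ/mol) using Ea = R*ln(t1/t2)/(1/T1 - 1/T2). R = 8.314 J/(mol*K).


T1 = 433.15 K, T2 = 449.15 K
1/T1 - 1/T2 = 8.2241e-05
ln(t1/t2) = ln(12.7/7.4) = 0.5401
Ea = 8.314 * 0.5401 / 8.2241e-05 = 54602.3861 J/mol
Ea = 54.6 kJ/mol

54.6 kJ/mol


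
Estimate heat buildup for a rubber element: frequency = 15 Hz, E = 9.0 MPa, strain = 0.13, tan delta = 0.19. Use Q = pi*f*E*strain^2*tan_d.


Q = pi * f * E * strain^2 * tan_d
= pi * 15 * 9.0 * 0.13^2 * 0.19
= pi * 15 * 9.0 * 0.0169 * 0.19
= 1.3618

Q = 1.3618


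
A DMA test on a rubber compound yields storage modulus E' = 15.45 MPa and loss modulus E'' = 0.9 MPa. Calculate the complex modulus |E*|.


|E*| = sqrt(E'^2 + E''^2)
= sqrt(15.45^2 + 0.9^2)
= sqrt(238.7025 + 0.8100)
= 15.476 MPa

15.476 MPa


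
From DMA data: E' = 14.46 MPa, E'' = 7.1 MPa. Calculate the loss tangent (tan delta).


tan delta = E'' / E'
= 7.1 / 14.46
= 0.491

tan delta = 0.491


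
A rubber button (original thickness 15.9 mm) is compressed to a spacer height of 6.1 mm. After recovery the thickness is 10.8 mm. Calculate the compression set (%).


CS = (t0 - recovered) / (t0 - ts) * 100
= (15.9 - 10.8) / (15.9 - 6.1) * 100
= 5.1 / 9.8 * 100
= 52.0%

52.0%


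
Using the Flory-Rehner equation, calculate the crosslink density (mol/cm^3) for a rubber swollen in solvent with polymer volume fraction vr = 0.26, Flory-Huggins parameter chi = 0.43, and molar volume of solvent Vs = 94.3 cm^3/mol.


ln(1 - vr) = ln(1 - 0.26) = -0.3011
Numerator = -((-0.3011) + 0.26 + 0.43 * 0.26^2) = 0.0120
Denominator = 94.3 * (0.26^(1/3) - 0.26/2) = 47.9280
nu = 0.0120 / 47.9280 = 2.5115e-04 mol/cm^3

2.5115e-04 mol/cm^3


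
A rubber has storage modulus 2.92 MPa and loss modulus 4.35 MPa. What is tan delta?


tan delta = E'' / E'
= 4.35 / 2.92
= 1.4897

tan delta = 1.4897


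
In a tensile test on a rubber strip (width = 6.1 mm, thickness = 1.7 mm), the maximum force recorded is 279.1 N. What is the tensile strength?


Area = width * thickness = 6.1 * 1.7 = 10.37 mm^2
TS = force / area = 279.1 / 10.37 = 26.91 MPa

26.91 MPa


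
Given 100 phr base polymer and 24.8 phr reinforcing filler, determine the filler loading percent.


Filler % = filler / (rubber + filler) * 100
= 24.8 / (100 + 24.8) * 100
= 24.8 / 124.8 * 100
= 19.87%

19.87%


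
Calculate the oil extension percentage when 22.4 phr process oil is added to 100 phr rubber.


Oil % = oil / (100 + oil) * 100
= 22.4 / (100 + 22.4) * 100
= 22.4 / 122.4 * 100
= 18.3%

18.3%


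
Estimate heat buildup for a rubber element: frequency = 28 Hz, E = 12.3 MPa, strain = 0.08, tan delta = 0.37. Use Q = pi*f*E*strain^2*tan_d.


Q = pi * f * E * strain^2 * tan_d
= pi * 28 * 12.3 * 0.08^2 * 0.37
= pi * 28 * 12.3 * 0.0064 * 0.37
= 2.5621

Q = 2.5621


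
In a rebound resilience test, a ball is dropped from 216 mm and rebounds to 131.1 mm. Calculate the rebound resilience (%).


Resilience = h_rebound / h_drop * 100
= 131.1 / 216 * 100
= 60.7%

60.7%


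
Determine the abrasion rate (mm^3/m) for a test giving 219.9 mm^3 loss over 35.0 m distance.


Rate = volume_loss / distance
= 219.9 / 35.0
= 6.283 mm^3/m

6.283 mm^3/m


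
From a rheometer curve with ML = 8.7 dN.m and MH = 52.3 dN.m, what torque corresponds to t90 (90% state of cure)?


M90 = ML + 0.9 * (MH - ML)
M90 = 8.7 + 0.9 * (52.3 - 8.7)
M90 = 8.7 + 0.9 * 43.6
M90 = 47.94 dN.m

47.94 dN.m


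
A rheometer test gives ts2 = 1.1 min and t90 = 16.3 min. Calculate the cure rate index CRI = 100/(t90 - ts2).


CRI = 100 / (t90 - ts2)
= 100 / (16.3 - 1.1)
= 100 / 15.2
= 6.58 min^-1

6.58 min^-1


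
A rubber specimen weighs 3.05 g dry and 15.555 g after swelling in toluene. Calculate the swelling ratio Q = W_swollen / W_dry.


Q = W_swollen / W_dry
Q = 15.555 / 3.05
Q = 5.1

Q = 5.1


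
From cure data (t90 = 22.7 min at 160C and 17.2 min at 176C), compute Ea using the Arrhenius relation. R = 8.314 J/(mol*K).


T1 = 433.15 K, T2 = 449.15 K
1/T1 - 1/T2 = 8.2241e-05
ln(t1/t2) = ln(22.7/17.2) = 0.2775
Ea = 8.314 * 0.2775 / 8.2241e-05 = 28048.7274 J/mol
Ea = 28.05 kJ/mol

28.05 kJ/mol


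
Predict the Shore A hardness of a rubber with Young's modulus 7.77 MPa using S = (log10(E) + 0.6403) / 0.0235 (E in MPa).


log10(E) = 0.0235*S - 0.6403  =>  S = (log10(E) + 0.6403) / 0.0235
log10(7.77) = 0.890421
S = (0.890421 + 0.6403) / 0.0235 = 1.530721 / 0.0235
S = 65.1

Shore A = 65.1


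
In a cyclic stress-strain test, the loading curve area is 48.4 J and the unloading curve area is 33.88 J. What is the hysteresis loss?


Hysteresis loss = loading - unloading
= 48.4 - 33.88
= 14.52 J

14.52 J


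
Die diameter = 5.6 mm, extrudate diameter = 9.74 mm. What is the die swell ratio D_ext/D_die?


Die swell ratio = D_extrudate / D_die
= 9.74 / 5.6
= 1.739

Die swell = 1.739


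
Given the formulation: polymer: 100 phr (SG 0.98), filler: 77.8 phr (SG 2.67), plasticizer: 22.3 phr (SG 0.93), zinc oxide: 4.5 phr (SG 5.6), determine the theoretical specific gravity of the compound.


Sum of weights = 204.6
Volume contributions:
  polymer: 100/0.98 = 102.0408
  filler: 77.8/2.67 = 29.1386
  plasticizer: 22.3/0.93 = 23.9785
  zinc oxide: 4.5/5.6 = 0.8036
Sum of volumes = 155.9615
SG = 204.6 / 155.9615 = 1.312

SG = 1.312


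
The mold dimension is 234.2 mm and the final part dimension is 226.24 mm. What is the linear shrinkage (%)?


Shrinkage = (mold - part) / mold * 100
= (234.2 - 226.24) / 234.2 * 100
= 7.96 / 234.2 * 100
= 3.4%

3.4%


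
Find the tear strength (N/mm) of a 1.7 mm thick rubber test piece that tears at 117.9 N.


Tear strength = force / thickness
= 117.9 / 1.7
= 69.35 N/mm

69.35 N/mm


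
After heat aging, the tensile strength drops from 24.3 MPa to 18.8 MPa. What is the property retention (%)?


Retention = aged / original * 100
= 18.8 / 24.3 * 100
= 77.4%

77.4%


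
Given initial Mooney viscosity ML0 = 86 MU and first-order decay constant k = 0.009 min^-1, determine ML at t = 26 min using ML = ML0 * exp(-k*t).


ML = ML0 * exp(-k * t)
ML = 86 * exp(-0.009 * 26)
ML = 86 * 0.7914
ML = 68.06 MU

68.06 MU


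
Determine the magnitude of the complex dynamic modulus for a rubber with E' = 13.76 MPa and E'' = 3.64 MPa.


|E*| = sqrt(E'^2 + E''^2)
= sqrt(13.76^2 + 3.64^2)
= sqrt(189.3376 + 13.2496)
= 14.233 MPa

14.233 MPa


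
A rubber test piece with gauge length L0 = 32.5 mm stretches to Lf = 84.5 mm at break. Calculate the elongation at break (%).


Elongation = (Lf - L0) / L0 * 100
= (84.5 - 32.5) / 32.5 * 100
= 52.0 / 32.5 * 100
= 160.0%

160.0%


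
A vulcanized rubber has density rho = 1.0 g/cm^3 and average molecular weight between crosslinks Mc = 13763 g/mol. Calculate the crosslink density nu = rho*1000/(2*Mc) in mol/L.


nu = rho * 1000 / (2 * Mc)
nu = 1.0 * 1000 / (2 * 13763)
nu = 1000.0 / 27526
nu = 0.0363 mol/L

0.0363 mol/L


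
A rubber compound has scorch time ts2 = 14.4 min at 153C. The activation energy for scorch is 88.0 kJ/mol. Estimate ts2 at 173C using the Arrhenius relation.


Convert temperatures: T1 = 153 + 273.15 = 426.15 K, T2 = 173 + 273.15 = 446.15 K
ts2_new = 14.4 * exp(88000 / 8.314 * (1/446.15 - 1/426.15))
1/T2 - 1/T1 = -1.0519e-04
ts2_new = 4.73 min

4.73 min


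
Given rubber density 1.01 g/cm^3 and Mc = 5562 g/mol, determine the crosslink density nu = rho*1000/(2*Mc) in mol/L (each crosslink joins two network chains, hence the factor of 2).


nu = rho * 1000 / (2 * Mc)
nu = 1.01 * 1000 / (2 * 5562)
nu = 1010.0 / 11124
nu = 0.0908 mol/L

0.0908 mol/L


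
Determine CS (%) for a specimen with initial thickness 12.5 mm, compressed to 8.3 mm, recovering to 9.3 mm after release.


CS = (t0 - recovered) / (t0 - ts) * 100
= (12.5 - 9.3) / (12.5 - 8.3) * 100
= 3.2 / 4.2 * 100
= 76.2%

76.2%


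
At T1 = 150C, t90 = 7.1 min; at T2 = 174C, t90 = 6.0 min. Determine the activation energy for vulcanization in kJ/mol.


T1 = 423.15 K, T2 = 447.15 K
1/T1 - 1/T2 = 1.2684e-04
ln(t1/t2) = ln(7.1/6.0) = 0.1683
Ea = 8.314 * 0.1683 / 1.2684e-04 = 11033.7107 J/mol
Ea = 11.03 kJ/mol

11.03 kJ/mol


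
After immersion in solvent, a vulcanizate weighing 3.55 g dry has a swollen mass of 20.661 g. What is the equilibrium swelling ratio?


Q = W_swollen / W_dry
Q = 20.661 / 3.55
Q = 5.82

Q = 5.82


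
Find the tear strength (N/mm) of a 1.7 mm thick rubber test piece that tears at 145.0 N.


Tear strength = force / thickness
= 145.0 / 1.7
= 85.29 N/mm

85.29 N/mm


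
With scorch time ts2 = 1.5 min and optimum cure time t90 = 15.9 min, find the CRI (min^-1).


CRI = 100 / (t90 - ts2)
= 100 / (15.9 - 1.5)
= 100 / 14.4
= 6.94 min^-1

6.94 min^-1


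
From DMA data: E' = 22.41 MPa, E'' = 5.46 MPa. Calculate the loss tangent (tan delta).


tan delta = E'' / E'
= 5.46 / 22.41
= 0.2436

tan delta = 0.2436


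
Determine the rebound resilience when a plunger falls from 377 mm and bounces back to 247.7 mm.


Resilience = h_rebound / h_drop * 100
= 247.7 / 377 * 100
= 65.7%

65.7%


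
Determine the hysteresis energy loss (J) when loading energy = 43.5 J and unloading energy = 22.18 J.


Hysteresis loss = loading - unloading
= 43.5 - 22.18
= 21.32 J

21.32 J


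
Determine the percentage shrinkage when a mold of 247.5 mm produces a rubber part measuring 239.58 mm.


Shrinkage = (mold - part) / mold * 100
= (247.5 - 239.58) / 247.5 * 100
= 7.92 / 247.5 * 100
= 3.2%

3.2%


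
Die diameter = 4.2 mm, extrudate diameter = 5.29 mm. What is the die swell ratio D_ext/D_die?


Die swell ratio = D_extrudate / D_die
= 5.29 / 4.2
= 1.26

Die swell = 1.26


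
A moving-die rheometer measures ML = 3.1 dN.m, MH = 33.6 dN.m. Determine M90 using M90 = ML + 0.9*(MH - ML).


M90 = ML + 0.9 * (MH - ML)
M90 = 3.1 + 0.9 * (33.6 - 3.1)
M90 = 3.1 + 0.9 * 30.5
M90 = 30.55 dN.m

30.55 dN.m


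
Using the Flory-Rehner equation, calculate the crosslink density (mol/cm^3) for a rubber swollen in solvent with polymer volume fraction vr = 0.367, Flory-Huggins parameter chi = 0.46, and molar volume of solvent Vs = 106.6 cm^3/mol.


ln(1 - vr) = ln(1 - 0.367) = -0.4573
Numerator = -((-0.4573) + 0.367 + 0.46 * 0.367^2) = 0.0283
Denominator = 106.6 * (0.367^(1/3) - 0.367/2) = 56.7602
nu = 0.0283 / 56.7602 = 4.9908e-04 mol/cm^3

4.9908e-04 mol/cm^3


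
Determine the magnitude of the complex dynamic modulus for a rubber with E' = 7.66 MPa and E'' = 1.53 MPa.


|E*| = sqrt(E'^2 + E''^2)
= sqrt(7.66^2 + 1.53^2)
= sqrt(58.6756 + 2.3409)
= 7.811 MPa

7.811 MPa


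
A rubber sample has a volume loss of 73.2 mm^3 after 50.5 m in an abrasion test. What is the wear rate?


Rate = volume_loss / distance
= 73.2 / 50.5
= 1.45 mm^3/m

1.45 mm^3/m


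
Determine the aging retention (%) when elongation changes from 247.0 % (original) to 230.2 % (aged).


Retention = aged / original * 100
= 230.2 / 247.0 * 100
= 93.2%

93.2%


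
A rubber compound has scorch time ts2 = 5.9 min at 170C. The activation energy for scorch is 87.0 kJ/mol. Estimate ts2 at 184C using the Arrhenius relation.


Convert temperatures: T1 = 170 + 273.15 = 443.15 K, T2 = 184 + 273.15 = 457.15 K
ts2_new = 5.9 * exp(87000 / 8.314 * (1/457.15 - 1/443.15))
1/T2 - 1/T1 = -6.9106e-05
ts2_new = 2.86 min

2.86 min


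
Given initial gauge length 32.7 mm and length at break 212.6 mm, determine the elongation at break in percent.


Elongation = (Lf - L0) / L0 * 100
= (212.6 - 32.7) / 32.7 * 100
= 179.9 / 32.7 * 100
= 550.2%

550.2%


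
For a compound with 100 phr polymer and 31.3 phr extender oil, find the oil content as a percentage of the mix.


Oil % = oil / (100 + oil) * 100
= 31.3 / (100 + 31.3) * 100
= 31.3 / 131.3 * 100
= 23.84%

23.84%


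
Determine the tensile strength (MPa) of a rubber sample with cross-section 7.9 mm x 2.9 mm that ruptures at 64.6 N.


Area = width * thickness = 7.9 * 2.9 = 22.91 mm^2
TS = force / area = 64.6 / 22.91 = 2.82 MPa

2.82 MPa


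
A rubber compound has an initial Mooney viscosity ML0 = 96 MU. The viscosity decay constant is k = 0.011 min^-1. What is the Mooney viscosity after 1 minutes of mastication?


ML = ML0 * exp(-k * t)
ML = 96 * exp(-0.011 * 1)
ML = 96 * 0.9891
ML = 94.95 MU

94.95 MU


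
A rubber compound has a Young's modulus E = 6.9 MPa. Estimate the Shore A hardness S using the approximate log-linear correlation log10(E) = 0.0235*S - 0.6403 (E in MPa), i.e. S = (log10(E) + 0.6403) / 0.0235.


log10(E) = 0.0235*S - 0.6403  =>  S = (log10(E) + 0.6403) / 0.0235
log10(6.9) = 0.838849
S = (0.838849 + 0.6403) / 0.0235 = 1.479149 / 0.0235
S = 62.9

Shore A = 62.9


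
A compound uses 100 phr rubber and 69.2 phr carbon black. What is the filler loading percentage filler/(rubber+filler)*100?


Filler % = filler / (rubber + filler) * 100
= 69.2 / (100 + 69.2) * 100
= 69.2 / 169.2 * 100
= 40.9%

40.9%


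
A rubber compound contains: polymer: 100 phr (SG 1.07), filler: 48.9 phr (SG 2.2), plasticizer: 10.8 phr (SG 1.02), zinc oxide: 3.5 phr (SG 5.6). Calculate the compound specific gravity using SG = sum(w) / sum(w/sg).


Sum of weights = 163.2
Volume contributions:
  polymer: 100/1.07 = 93.4579
  filler: 48.9/2.2 = 22.2273
  plasticizer: 10.8/1.02 = 10.5882
  zinc oxide: 3.5/5.6 = 0.6250
Sum of volumes = 126.8985
SG = 163.2 / 126.8985 = 1.286

SG = 1.286


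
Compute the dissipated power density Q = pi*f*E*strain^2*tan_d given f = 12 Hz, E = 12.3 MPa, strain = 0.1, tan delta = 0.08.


Q = pi * f * E * strain^2 * tan_d
= pi * 12 * 12.3 * 0.1^2 * 0.08
= pi * 12 * 12.3 * 0.0100 * 0.08
= 0.3710

Q = 0.3710


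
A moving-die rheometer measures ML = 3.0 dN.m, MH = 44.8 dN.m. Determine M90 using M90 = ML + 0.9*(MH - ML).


M90 = ML + 0.9 * (MH - ML)
M90 = 3.0 + 0.9 * (44.8 - 3.0)
M90 = 3.0 + 0.9 * 41.8
M90 = 40.62 dN.m

40.62 dN.m


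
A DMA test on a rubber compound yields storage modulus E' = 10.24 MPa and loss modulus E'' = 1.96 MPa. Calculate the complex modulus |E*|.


|E*| = sqrt(E'^2 + E''^2)
= sqrt(10.24^2 + 1.96^2)
= sqrt(104.8576 + 3.8416)
= 10.426 MPa

10.426 MPa


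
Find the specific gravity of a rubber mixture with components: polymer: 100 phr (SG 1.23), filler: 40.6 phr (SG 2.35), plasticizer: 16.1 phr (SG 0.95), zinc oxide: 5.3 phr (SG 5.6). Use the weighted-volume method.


Sum of weights = 162.0
Volume contributions:
  polymer: 100/1.23 = 81.3008
  filler: 40.6/2.35 = 17.2766
  plasticizer: 16.1/0.95 = 16.9474
  zinc oxide: 5.3/5.6 = 0.9464
Sum of volumes = 116.4712
SG = 162.0 / 116.4712 = 1.391

SG = 1.391


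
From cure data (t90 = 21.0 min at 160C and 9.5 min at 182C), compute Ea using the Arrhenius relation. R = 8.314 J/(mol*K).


T1 = 433.15 K, T2 = 455.15 K
1/T1 - 1/T2 = 1.1159e-04
ln(t1/t2) = ln(21.0/9.5) = 0.7932
Ea = 8.314 * 0.7932 / 1.1159e-04 = 59098.9393 J/mol
Ea = 59.1 kJ/mol

59.1 kJ/mol


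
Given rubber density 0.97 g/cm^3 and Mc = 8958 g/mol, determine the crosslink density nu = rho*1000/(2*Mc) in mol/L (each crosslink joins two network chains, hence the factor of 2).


nu = rho * 1000 / (2 * Mc)
nu = 0.97 * 1000 / (2 * 8958)
nu = 970.0 / 17916
nu = 0.0541 mol/L

0.0541 mol/L


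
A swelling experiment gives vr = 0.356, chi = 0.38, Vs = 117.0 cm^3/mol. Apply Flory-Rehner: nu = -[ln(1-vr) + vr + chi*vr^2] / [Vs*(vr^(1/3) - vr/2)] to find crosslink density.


ln(1 - vr) = ln(1 - 0.356) = -0.4401
Numerator = -((-0.4401) + 0.356 + 0.38 * 0.356^2) = 0.0359
Denominator = 117.0 * (0.356^(1/3) - 0.356/2) = 62.0959
nu = 0.0359 / 62.0959 = 5.7809e-04 mol/cm^3

5.7809e-04 mol/cm^3


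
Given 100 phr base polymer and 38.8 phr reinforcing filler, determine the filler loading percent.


Filler % = filler / (rubber + filler) * 100
= 38.8 / (100 + 38.8) * 100
= 38.8 / 138.8 * 100
= 27.95%

27.95%


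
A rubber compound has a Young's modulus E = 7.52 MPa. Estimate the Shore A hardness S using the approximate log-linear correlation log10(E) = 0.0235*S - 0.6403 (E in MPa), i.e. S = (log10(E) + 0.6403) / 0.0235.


log10(E) = 0.0235*S - 0.6403  =>  S = (log10(E) + 0.6403) / 0.0235
log10(7.52) = 0.876218
S = (0.876218 + 0.6403) / 0.0235 = 1.516518 / 0.0235
S = 64.5

Shore A = 64.5


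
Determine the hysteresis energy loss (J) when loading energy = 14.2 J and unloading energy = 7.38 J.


Hysteresis loss = loading - unloading
= 14.2 - 7.38
= 6.82 J

6.82 J


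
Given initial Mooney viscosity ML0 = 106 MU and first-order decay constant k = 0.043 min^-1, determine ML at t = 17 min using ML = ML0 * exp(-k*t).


ML = ML0 * exp(-k * t)
ML = 106 * exp(-0.043 * 17)
ML = 106 * 0.4814
ML = 51.03 MU

51.03 MU


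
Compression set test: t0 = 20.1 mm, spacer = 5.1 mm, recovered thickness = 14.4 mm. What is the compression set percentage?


CS = (t0 - recovered) / (t0 - ts) * 100
= (20.1 - 14.4) / (20.1 - 5.1) * 100
= 5.7 / 15.0 * 100
= 38.0%

38.0%


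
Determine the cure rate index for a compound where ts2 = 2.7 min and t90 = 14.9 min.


CRI = 100 / (t90 - ts2)
= 100 / (14.9 - 2.7)
= 100 / 12.2
= 8.2 min^-1

8.2 min^-1


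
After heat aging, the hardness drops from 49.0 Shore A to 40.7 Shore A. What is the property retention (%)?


Retention = aged / original * 100
= 40.7 / 49.0 * 100
= 83.1%

83.1%


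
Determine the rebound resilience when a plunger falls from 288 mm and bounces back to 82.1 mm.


Resilience = h_rebound / h_drop * 100
= 82.1 / 288 * 100
= 28.5%

28.5%


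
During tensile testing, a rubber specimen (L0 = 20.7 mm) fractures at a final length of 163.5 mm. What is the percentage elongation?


Elongation = (Lf - L0) / L0 * 100
= (163.5 - 20.7) / 20.7 * 100
= 142.8 / 20.7 * 100
= 689.9%

689.9%


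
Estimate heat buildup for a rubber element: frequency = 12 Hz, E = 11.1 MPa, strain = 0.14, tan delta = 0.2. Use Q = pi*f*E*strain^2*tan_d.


Q = pi * f * E * strain^2 * tan_d
= pi * 12 * 11.1 * 0.14^2 * 0.2
= pi * 12 * 11.1 * 0.0196 * 0.2
= 1.6404

Q = 1.6404


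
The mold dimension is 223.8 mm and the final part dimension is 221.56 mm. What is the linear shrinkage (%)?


Shrinkage = (mold - part) / mold * 100
= (223.8 - 221.56) / 223.8 * 100
= 2.24 / 223.8 * 100
= 1.0%

1.0%


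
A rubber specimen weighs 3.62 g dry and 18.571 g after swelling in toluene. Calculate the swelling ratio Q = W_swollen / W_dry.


Q = W_swollen / W_dry
Q = 18.571 / 3.62
Q = 5.13

Q = 5.13


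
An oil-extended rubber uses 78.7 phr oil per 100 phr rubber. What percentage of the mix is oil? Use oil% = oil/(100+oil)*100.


Oil % = oil / (100 + oil) * 100
= 78.7 / (100 + 78.7) * 100
= 78.7 / 178.7 * 100
= 44.04%

44.04%


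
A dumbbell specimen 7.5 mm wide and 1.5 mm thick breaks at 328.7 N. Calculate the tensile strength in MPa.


Area = width * thickness = 7.5 * 1.5 = 11.25 mm^2
TS = force / area = 328.7 / 11.25 = 29.22 MPa

29.22 MPa


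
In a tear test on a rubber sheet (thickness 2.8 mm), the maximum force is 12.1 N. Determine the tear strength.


Tear strength = force / thickness
= 12.1 / 2.8
= 4.32 N/mm

4.32 N/mm


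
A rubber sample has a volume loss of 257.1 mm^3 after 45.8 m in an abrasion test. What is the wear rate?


Rate = volume_loss / distance
= 257.1 / 45.8
= 5.614 mm^3/m

5.614 mm^3/m


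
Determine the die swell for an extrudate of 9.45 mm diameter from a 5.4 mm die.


Die swell ratio = D_extrudate / D_die
= 9.45 / 5.4
= 1.75

Die swell = 1.75


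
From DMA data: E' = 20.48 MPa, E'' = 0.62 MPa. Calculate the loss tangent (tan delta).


tan delta = E'' / E'
= 0.62 / 20.48
= 0.0303

tan delta = 0.0303


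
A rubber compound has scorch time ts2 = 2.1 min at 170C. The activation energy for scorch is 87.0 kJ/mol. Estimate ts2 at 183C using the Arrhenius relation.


Convert temperatures: T1 = 170 + 273.15 = 443.15 K, T2 = 183 + 273.15 = 456.15 K
ts2_new = 2.1 * exp(87000 / 8.314 * (1/456.15 - 1/443.15))
1/T2 - 1/T1 = -6.4311e-05
ts2_new = 1.07 min

1.07 min


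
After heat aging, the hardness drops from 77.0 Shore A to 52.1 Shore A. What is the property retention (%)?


Retention = aged / original * 100
= 52.1 / 77.0 * 100
= 67.7%

67.7%


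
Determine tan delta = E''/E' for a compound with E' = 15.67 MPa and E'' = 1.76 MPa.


tan delta = E'' / E'
= 1.76 / 15.67
= 0.1123

tan delta = 0.1123


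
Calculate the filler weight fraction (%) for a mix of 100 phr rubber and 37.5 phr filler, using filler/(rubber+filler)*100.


Filler % = filler / (rubber + filler) * 100
= 37.5 / (100 + 37.5) * 100
= 37.5 / 137.5 * 100
= 27.27%

27.27%


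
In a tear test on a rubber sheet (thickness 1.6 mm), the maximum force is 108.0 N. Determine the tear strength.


Tear strength = force / thickness
= 108.0 / 1.6
= 67.5 N/mm

67.5 N/mm


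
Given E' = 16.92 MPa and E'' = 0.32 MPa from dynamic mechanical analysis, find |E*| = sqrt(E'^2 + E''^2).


|E*| = sqrt(E'^2 + E''^2)
= sqrt(16.92^2 + 0.32^2)
= sqrt(286.2864 + 0.1024)
= 16.923 MPa

16.923 MPa


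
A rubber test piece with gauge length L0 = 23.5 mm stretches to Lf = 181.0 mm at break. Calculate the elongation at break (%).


Elongation = (Lf - L0) / L0 * 100
= (181.0 - 23.5) / 23.5 * 100
= 157.5 / 23.5 * 100
= 670.2%

670.2%


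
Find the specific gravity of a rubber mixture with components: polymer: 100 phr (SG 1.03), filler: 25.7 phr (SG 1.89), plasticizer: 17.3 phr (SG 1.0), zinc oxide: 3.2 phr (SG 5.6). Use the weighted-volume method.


Sum of weights = 146.2
Volume contributions:
  polymer: 100/1.03 = 97.0874
  filler: 25.7/1.89 = 13.5979
  plasticizer: 17.3/1.0 = 17.3000
  zinc oxide: 3.2/5.6 = 0.5714
Sum of volumes = 128.5567
SG = 146.2 / 128.5567 = 1.137

SG = 1.137


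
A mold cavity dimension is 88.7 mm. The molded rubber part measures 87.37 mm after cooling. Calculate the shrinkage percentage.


Shrinkage = (mold - part) / mold * 100
= (88.7 - 87.37) / 88.7 * 100
= 1.33 / 88.7 * 100
= 1.5%

1.5%


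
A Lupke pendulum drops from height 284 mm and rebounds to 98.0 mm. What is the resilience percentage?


Resilience = h_rebound / h_drop * 100
= 98.0 / 284 * 100
= 34.5%

34.5%


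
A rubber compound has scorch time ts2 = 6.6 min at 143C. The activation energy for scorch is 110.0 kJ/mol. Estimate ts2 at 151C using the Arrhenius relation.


Convert temperatures: T1 = 143 + 273.15 = 416.15 K, T2 = 151 + 273.15 = 424.15 K
ts2_new = 6.6 * exp(110000 / 8.314 * (1/424.15 - 1/416.15))
1/T2 - 1/T1 = -4.5323e-05
ts2_new = 3.62 min

3.62 min


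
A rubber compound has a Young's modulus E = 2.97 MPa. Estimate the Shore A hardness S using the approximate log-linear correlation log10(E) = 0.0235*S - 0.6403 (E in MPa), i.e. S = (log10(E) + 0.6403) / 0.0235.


log10(E) = 0.0235*S - 0.6403  =>  S = (log10(E) + 0.6403) / 0.0235
log10(2.97) = 0.472756
S = (0.472756 + 0.6403) / 0.0235 = 1.113056 / 0.0235
S = 47.4

Shore A = 47.4


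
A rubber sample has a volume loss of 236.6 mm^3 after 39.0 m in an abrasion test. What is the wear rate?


Rate = volume_loss / distance
= 236.6 / 39.0
= 6.067 mm^3/m

6.067 mm^3/m


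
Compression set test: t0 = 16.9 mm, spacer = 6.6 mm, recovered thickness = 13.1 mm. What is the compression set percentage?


CS = (t0 - recovered) / (t0 - ts) * 100
= (16.9 - 13.1) / (16.9 - 6.6) * 100
= 3.8 / 10.3 * 100
= 36.9%

36.9%


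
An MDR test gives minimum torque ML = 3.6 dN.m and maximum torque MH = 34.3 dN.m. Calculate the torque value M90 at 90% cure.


M90 = ML + 0.9 * (MH - ML)
M90 = 3.6 + 0.9 * (34.3 - 3.6)
M90 = 3.6 + 0.9 * 30.7
M90 = 31.23 dN.m

31.23 dN.m


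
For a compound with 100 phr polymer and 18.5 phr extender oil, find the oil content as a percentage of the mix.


Oil % = oil / (100 + oil) * 100
= 18.5 / (100 + 18.5) * 100
= 18.5 / 118.5 * 100
= 15.61%

15.61%


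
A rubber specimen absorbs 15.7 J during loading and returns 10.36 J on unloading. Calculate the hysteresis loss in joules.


Hysteresis loss = loading - unloading
= 15.7 - 10.36
= 5.34 J

5.34 J


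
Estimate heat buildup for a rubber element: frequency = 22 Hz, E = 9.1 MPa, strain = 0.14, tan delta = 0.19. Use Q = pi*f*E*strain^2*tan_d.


Q = pi * f * E * strain^2 * tan_d
= pi * 22 * 9.1 * 0.14^2 * 0.19
= pi * 22 * 9.1 * 0.0196 * 0.19
= 2.3422

Q = 2.3422


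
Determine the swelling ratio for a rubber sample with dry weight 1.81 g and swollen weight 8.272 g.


Q = W_swollen / W_dry
Q = 8.272 / 1.81
Q = 4.57

Q = 4.57


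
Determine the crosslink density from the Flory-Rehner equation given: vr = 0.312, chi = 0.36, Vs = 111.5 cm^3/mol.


ln(1 - vr) = ln(1 - 0.312) = -0.3740
Numerator = -((-0.3740) + 0.312 + 0.36 * 0.312^2) = 0.0269
Denominator = 111.5 * (0.312^(1/3) - 0.312/2) = 58.2300
nu = 0.0269 / 58.2300 = 4.6235e-04 mol/cm^3

4.6235e-04 mol/cm^3


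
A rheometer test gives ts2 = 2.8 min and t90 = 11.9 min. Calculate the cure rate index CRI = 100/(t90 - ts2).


CRI = 100 / (t90 - ts2)
= 100 / (11.9 - 2.8)
= 100 / 9.1
= 10.99 min^-1

10.99 min^-1


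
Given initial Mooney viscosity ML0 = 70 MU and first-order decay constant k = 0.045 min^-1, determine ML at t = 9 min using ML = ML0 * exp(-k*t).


ML = ML0 * exp(-k * t)
ML = 70 * exp(-0.045 * 9)
ML = 70 * 0.6670
ML = 46.69 MU

46.69 MU


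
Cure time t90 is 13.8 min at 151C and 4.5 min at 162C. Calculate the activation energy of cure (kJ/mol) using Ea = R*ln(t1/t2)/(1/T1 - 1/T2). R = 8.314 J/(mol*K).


T1 = 424.15 K, T2 = 435.15 K
1/T1 - 1/T2 = 5.9598e-05
ln(t1/t2) = ln(13.8/4.5) = 1.1206
Ea = 8.314 * 1.1206 / 5.9598e-05 = 156323.0428 J/mol
Ea = 156.32 kJ/mol

156.32 kJ/mol


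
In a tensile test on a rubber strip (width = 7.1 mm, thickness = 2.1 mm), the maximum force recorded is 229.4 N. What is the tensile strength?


Area = width * thickness = 7.1 * 2.1 = 14.91 mm^2
TS = force / area = 229.4 / 14.91 = 15.39 MPa

15.39 MPa


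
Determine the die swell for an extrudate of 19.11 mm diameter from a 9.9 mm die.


Die swell ratio = D_extrudate / D_die
= 19.11 / 9.9
= 1.93

Die swell = 1.93


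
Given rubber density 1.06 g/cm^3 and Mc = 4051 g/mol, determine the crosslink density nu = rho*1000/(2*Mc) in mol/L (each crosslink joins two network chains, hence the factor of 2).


nu = rho * 1000 / (2 * Mc)
nu = 1.06 * 1000 / (2 * 4051)
nu = 1060.0 / 8102
nu = 0.1308 mol/L

0.1308 mol/L


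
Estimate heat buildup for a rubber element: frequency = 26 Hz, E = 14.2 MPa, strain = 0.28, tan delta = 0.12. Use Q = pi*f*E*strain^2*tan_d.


Q = pi * f * E * strain^2 * tan_d
= pi * 26 * 14.2 * 0.28^2 * 0.12
= pi * 26 * 14.2 * 0.0784 * 0.12
= 10.9121

Q = 10.9121


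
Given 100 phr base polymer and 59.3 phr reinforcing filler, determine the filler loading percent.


Filler % = filler / (rubber + filler) * 100
= 59.3 / (100 + 59.3) * 100
= 59.3 / 159.3 * 100
= 37.23%

37.23%


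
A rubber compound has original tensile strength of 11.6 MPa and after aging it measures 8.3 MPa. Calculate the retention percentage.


Retention = aged / original * 100
= 8.3 / 11.6 * 100
= 71.6%

71.6%


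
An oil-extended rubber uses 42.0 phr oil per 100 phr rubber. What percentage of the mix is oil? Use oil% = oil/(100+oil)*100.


Oil % = oil / (100 + oil) * 100
= 42.0 / (100 + 42.0) * 100
= 42.0 / 142.0 * 100
= 29.58%

29.58%


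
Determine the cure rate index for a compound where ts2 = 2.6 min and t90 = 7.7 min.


CRI = 100 / (t90 - ts2)
= 100 / (7.7 - 2.6)
= 100 / 5.1
= 19.61 min^-1

19.61 min^-1


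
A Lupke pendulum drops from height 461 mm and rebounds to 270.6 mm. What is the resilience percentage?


Resilience = h_rebound / h_drop * 100
= 270.6 / 461 * 100
= 58.7%

58.7%


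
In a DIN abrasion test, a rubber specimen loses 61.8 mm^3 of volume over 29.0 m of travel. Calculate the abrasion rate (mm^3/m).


Rate = volume_loss / distance
= 61.8 / 29.0
= 2.131 mm^3/m

2.131 mm^3/m


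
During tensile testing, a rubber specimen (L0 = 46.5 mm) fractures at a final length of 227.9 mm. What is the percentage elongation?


Elongation = (Lf - L0) / L0 * 100
= (227.9 - 46.5) / 46.5 * 100
= 181.4 / 46.5 * 100
= 390.1%

390.1%


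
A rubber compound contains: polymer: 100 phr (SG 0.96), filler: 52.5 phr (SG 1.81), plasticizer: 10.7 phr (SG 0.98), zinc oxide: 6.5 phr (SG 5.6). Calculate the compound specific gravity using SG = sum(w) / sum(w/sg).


Sum of weights = 169.7
Volume contributions:
  polymer: 100/0.96 = 104.1667
  filler: 52.5/1.81 = 29.0055
  plasticizer: 10.7/0.98 = 10.9184
  zinc oxide: 6.5/5.6 = 1.1607
Sum of volumes = 145.2513
SG = 169.7 / 145.2513 = 1.168

SG = 1.168


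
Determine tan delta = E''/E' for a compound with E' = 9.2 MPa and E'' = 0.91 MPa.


tan delta = E'' / E'
= 0.91 / 9.2
= 0.0989

tan delta = 0.0989
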